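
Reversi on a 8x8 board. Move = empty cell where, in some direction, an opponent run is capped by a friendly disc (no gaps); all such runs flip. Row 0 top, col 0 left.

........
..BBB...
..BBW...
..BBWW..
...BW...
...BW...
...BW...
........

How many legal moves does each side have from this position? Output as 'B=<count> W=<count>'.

Answer: B=10 W=10

Derivation:
-- B to move --
(1,5): flips 1 -> legal
(2,5): flips 2 -> legal
(2,6): flips 2 -> legal
(3,6): flips 2 -> legal
(4,5): flips 3 -> legal
(4,6): flips 2 -> legal
(5,5): flips 2 -> legal
(6,5): flips 2 -> legal
(7,3): no bracket -> illegal
(7,4): flips 5 -> legal
(7,5): flips 1 -> legal
B mobility = 10
-- W to move --
(0,1): flips 2 -> legal
(0,2): flips 1 -> legal
(0,3): no bracket -> illegal
(0,4): flips 1 -> legal
(0,5): no bracket -> illegal
(1,1): flips 2 -> legal
(1,5): no bracket -> illegal
(2,1): flips 4 -> legal
(2,5): no bracket -> illegal
(3,1): flips 2 -> legal
(4,1): no bracket -> illegal
(4,2): flips 3 -> legal
(5,2): flips 2 -> legal
(6,2): flips 2 -> legal
(7,2): flips 1 -> legal
(7,3): no bracket -> illegal
(7,4): no bracket -> illegal
W mobility = 10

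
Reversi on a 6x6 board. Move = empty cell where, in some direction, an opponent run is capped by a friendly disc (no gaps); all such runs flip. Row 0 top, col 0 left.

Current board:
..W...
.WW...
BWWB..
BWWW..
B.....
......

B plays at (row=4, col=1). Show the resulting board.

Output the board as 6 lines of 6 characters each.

Answer: ..W...
.WW...
BWWB..
BWBW..
BB....
......

Derivation:
Place B at (4,1); scan 8 dirs for brackets.
Dir NW: first cell 'B' (not opp) -> no flip
Dir N: opp run (3,1) (2,1) (1,1), next='.' -> no flip
Dir NE: opp run (3,2) capped by B -> flip
Dir W: first cell 'B' (not opp) -> no flip
Dir E: first cell '.' (not opp) -> no flip
Dir SW: first cell '.' (not opp) -> no flip
Dir S: first cell '.' (not opp) -> no flip
Dir SE: first cell '.' (not opp) -> no flip
All flips: (3,2)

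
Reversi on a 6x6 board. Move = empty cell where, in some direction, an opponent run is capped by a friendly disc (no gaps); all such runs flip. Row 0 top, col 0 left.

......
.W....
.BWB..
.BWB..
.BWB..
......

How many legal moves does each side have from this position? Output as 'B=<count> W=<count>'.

Answer: B=5 W=11

Derivation:
-- B to move --
(0,0): flips 2 -> legal
(0,1): flips 1 -> legal
(0,2): no bracket -> illegal
(1,0): no bracket -> illegal
(1,2): no bracket -> illegal
(1,3): flips 1 -> legal
(2,0): no bracket -> illegal
(5,1): flips 1 -> legal
(5,2): no bracket -> illegal
(5,3): flips 1 -> legal
B mobility = 5
-- W to move --
(1,0): flips 1 -> legal
(1,2): no bracket -> illegal
(1,3): no bracket -> illegal
(1,4): flips 1 -> legal
(2,0): flips 2 -> legal
(2,4): flips 2 -> legal
(3,0): flips 1 -> legal
(3,4): flips 1 -> legal
(4,0): flips 2 -> legal
(4,4): flips 2 -> legal
(5,0): flips 1 -> legal
(5,1): flips 3 -> legal
(5,2): no bracket -> illegal
(5,3): no bracket -> illegal
(5,4): flips 1 -> legal
W mobility = 11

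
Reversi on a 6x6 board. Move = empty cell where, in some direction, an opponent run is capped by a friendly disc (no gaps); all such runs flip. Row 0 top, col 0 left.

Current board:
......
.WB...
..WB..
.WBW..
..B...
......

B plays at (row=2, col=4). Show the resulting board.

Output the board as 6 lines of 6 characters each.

Place B at (2,4); scan 8 dirs for brackets.
Dir NW: first cell '.' (not opp) -> no flip
Dir N: first cell '.' (not opp) -> no flip
Dir NE: first cell '.' (not opp) -> no flip
Dir W: first cell 'B' (not opp) -> no flip
Dir E: first cell '.' (not opp) -> no flip
Dir SW: opp run (3,3) capped by B -> flip
Dir S: first cell '.' (not opp) -> no flip
Dir SE: first cell '.' (not opp) -> no flip
All flips: (3,3)

Answer: ......
.WB...
..WBB.
.WBB..
..B...
......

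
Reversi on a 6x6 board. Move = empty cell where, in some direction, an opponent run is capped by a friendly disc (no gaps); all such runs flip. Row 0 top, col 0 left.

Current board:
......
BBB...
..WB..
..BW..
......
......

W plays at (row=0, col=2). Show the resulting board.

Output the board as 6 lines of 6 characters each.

Place W at (0,2); scan 8 dirs for brackets.
Dir NW: edge -> no flip
Dir N: edge -> no flip
Dir NE: edge -> no flip
Dir W: first cell '.' (not opp) -> no flip
Dir E: first cell '.' (not opp) -> no flip
Dir SW: opp run (1,1), next='.' -> no flip
Dir S: opp run (1,2) capped by W -> flip
Dir SE: first cell '.' (not opp) -> no flip
All flips: (1,2)

Answer: ..W...
BBW...
..WB..
..BW..
......
......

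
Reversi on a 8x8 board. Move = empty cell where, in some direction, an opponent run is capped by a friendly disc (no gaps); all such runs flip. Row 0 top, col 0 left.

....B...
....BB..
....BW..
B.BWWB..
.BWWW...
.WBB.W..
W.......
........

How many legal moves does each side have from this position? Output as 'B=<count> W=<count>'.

Answer: B=9 W=16

Derivation:
-- B to move --
(1,6): flips 3 -> legal
(2,2): no bracket -> illegal
(2,3): flips 2 -> legal
(2,6): flips 1 -> legal
(3,1): flips 1 -> legal
(3,6): flips 1 -> legal
(4,0): no bracket -> illegal
(4,5): flips 3 -> legal
(4,6): no bracket -> illegal
(5,0): flips 1 -> legal
(5,4): flips 3 -> legal
(5,6): no bracket -> illegal
(6,1): flips 1 -> legal
(6,2): no bracket -> illegal
(6,4): no bracket -> illegal
(6,5): no bracket -> illegal
(6,6): no bracket -> illegal
(7,0): no bracket -> illegal
(7,1): no bracket -> illegal
B mobility = 9
-- W to move --
(0,3): flips 1 -> legal
(0,5): flips 1 -> legal
(0,6): flips 2 -> legal
(1,3): no bracket -> illegal
(1,6): no bracket -> illegal
(2,0): no bracket -> illegal
(2,1): flips 1 -> legal
(2,2): flips 1 -> legal
(2,3): flips 1 -> legal
(2,6): flips 1 -> legal
(3,1): flips 2 -> legal
(3,6): flips 1 -> legal
(4,0): flips 1 -> legal
(4,5): flips 1 -> legal
(4,6): no bracket -> illegal
(5,0): no bracket -> illegal
(5,4): flips 2 -> legal
(6,1): flips 1 -> legal
(6,2): flips 2 -> legal
(6,3): flips 1 -> legal
(6,4): flips 1 -> legal
W mobility = 16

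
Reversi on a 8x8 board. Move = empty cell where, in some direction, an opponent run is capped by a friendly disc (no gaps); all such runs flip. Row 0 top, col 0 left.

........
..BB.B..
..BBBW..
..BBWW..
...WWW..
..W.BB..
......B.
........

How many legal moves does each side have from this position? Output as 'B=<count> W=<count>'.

Answer: B=5 W=12

Derivation:
-- B to move --
(1,4): no bracket -> illegal
(1,6): no bracket -> illegal
(2,6): flips 1 -> legal
(3,6): flips 3 -> legal
(4,1): no bracket -> illegal
(4,2): no bracket -> illegal
(4,6): flips 1 -> legal
(5,1): no bracket -> illegal
(5,3): flips 1 -> legal
(5,6): flips 2 -> legal
(6,1): no bracket -> illegal
(6,2): no bracket -> illegal
(6,3): no bracket -> illegal
B mobility = 5
-- W to move --
(0,1): flips 2 -> legal
(0,2): flips 2 -> legal
(0,3): flips 3 -> legal
(0,4): no bracket -> illegal
(0,5): flips 1 -> legal
(0,6): no bracket -> illegal
(1,1): flips 2 -> legal
(1,4): flips 1 -> legal
(1,6): no bracket -> illegal
(2,1): flips 4 -> legal
(2,6): no bracket -> illegal
(3,1): flips 2 -> legal
(4,1): no bracket -> illegal
(4,2): no bracket -> illegal
(4,6): no bracket -> illegal
(5,3): no bracket -> illegal
(5,6): no bracket -> illegal
(5,7): no bracket -> illegal
(6,3): flips 1 -> legal
(6,4): flips 1 -> legal
(6,5): flips 2 -> legal
(6,7): no bracket -> illegal
(7,5): no bracket -> illegal
(7,6): no bracket -> illegal
(7,7): flips 2 -> legal
W mobility = 12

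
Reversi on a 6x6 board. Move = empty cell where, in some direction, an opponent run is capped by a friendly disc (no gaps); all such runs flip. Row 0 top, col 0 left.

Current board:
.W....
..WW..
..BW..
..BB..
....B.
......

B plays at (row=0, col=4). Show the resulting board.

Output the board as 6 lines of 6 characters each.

Answer: .W..B.
..WB..
..BW..
..BB..
....B.
......

Derivation:
Place B at (0,4); scan 8 dirs for brackets.
Dir NW: edge -> no flip
Dir N: edge -> no flip
Dir NE: edge -> no flip
Dir W: first cell '.' (not opp) -> no flip
Dir E: first cell '.' (not opp) -> no flip
Dir SW: opp run (1,3) capped by B -> flip
Dir S: first cell '.' (not opp) -> no flip
Dir SE: first cell '.' (not opp) -> no flip
All flips: (1,3)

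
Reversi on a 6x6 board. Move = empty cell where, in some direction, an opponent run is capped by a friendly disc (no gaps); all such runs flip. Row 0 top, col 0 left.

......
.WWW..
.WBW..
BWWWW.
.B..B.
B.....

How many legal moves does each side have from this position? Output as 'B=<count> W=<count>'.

Answer: B=11 W=3

Derivation:
-- B to move --
(0,0): flips 1 -> legal
(0,1): flips 3 -> legal
(0,2): flips 1 -> legal
(0,3): flips 2 -> legal
(0,4): flips 1 -> legal
(1,0): no bracket -> illegal
(1,4): flips 2 -> legal
(2,0): flips 1 -> legal
(2,4): flips 2 -> legal
(2,5): no bracket -> illegal
(3,5): flips 4 -> legal
(4,0): flips 1 -> legal
(4,2): flips 1 -> legal
(4,3): no bracket -> illegal
(4,5): no bracket -> illegal
B mobility = 11
-- W to move --
(2,0): no bracket -> illegal
(3,5): no bracket -> illegal
(4,0): no bracket -> illegal
(4,2): no bracket -> illegal
(4,3): no bracket -> illegal
(4,5): no bracket -> illegal
(5,1): flips 1 -> legal
(5,2): no bracket -> illegal
(5,3): no bracket -> illegal
(5,4): flips 1 -> legal
(5,5): flips 1 -> legal
W mobility = 3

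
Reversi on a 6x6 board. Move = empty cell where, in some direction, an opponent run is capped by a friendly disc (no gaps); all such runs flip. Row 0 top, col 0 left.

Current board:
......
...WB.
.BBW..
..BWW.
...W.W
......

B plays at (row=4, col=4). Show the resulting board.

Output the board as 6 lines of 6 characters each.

Answer: ......
...WB.
.BBW..
..BBW.
...WBW
......

Derivation:
Place B at (4,4); scan 8 dirs for brackets.
Dir NW: opp run (3,3) capped by B -> flip
Dir N: opp run (3,4), next='.' -> no flip
Dir NE: first cell '.' (not opp) -> no flip
Dir W: opp run (4,3), next='.' -> no flip
Dir E: opp run (4,5), next=edge -> no flip
Dir SW: first cell '.' (not opp) -> no flip
Dir S: first cell '.' (not opp) -> no flip
Dir SE: first cell '.' (not opp) -> no flip
All flips: (3,3)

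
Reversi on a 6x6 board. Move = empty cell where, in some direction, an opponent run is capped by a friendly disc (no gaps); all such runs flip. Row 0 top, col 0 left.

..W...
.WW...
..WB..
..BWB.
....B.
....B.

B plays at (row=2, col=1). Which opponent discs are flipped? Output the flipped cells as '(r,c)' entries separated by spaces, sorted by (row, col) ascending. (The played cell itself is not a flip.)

Dir NW: first cell '.' (not opp) -> no flip
Dir N: opp run (1,1), next='.' -> no flip
Dir NE: opp run (1,2), next='.' -> no flip
Dir W: first cell '.' (not opp) -> no flip
Dir E: opp run (2,2) capped by B -> flip
Dir SW: first cell '.' (not opp) -> no flip
Dir S: first cell '.' (not opp) -> no flip
Dir SE: first cell 'B' (not opp) -> no flip

Answer: (2,2)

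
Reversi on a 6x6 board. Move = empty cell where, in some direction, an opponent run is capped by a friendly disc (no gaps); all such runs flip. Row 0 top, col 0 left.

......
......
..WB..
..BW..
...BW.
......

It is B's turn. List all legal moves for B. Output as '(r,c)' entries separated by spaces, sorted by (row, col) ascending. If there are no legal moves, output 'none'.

(1,1): no bracket -> illegal
(1,2): flips 1 -> legal
(1,3): no bracket -> illegal
(2,1): flips 1 -> legal
(2,4): no bracket -> illegal
(3,1): no bracket -> illegal
(3,4): flips 1 -> legal
(3,5): no bracket -> illegal
(4,2): no bracket -> illegal
(4,5): flips 1 -> legal
(5,3): no bracket -> illegal
(5,4): no bracket -> illegal
(5,5): no bracket -> illegal

Answer: (1,2) (2,1) (3,4) (4,5)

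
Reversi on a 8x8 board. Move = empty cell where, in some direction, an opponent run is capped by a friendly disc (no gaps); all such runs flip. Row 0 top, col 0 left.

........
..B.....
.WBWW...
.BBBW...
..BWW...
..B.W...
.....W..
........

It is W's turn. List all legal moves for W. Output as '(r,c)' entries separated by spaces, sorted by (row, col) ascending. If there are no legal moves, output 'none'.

Answer: (0,1) (0,3) (1,1) (3,0) (4,1) (5,1) (6,1)

Derivation:
(0,1): flips 1 -> legal
(0,2): no bracket -> illegal
(0,3): flips 1 -> legal
(1,1): flips 2 -> legal
(1,3): no bracket -> illegal
(2,0): no bracket -> illegal
(3,0): flips 3 -> legal
(4,0): no bracket -> illegal
(4,1): flips 3 -> legal
(5,1): flips 2 -> legal
(5,3): no bracket -> illegal
(6,1): flips 1 -> legal
(6,2): no bracket -> illegal
(6,3): no bracket -> illegal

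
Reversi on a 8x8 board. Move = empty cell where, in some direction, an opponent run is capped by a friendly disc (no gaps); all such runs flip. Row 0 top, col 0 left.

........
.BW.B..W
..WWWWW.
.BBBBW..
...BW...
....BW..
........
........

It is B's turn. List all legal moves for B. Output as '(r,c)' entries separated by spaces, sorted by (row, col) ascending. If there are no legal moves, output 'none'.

(0,1): flips 2 -> legal
(0,2): flips 2 -> legal
(0,3): no bracket -> illegal
(0,6): no bracket -> illegal
(0,7): no bracket -> illegal
(1,3): flips 3 -> legal
(1,5): flips 1 -> legal
(1,6): flips 1 -> legal
(2,1): no bracket -> illegal
(2,7): no bracket -> illegal
(3,6): flips 2 -> legal
(3,7): no bracket -> illegal
(4,5): flips 1 -> legal
(4,6): no bracket -> illegal
(5,3): no bracket -> illegal
(5,6): flips 1 -> legal
(6,4): no bracket -> illegal
(6,5): no bracket -> illegal
(6,6): flips 2 -> legal

Answer: (0,1) (0,2) (1,3) (1,5) (1,6) (3,6) (4,5) (5,6) (6,6)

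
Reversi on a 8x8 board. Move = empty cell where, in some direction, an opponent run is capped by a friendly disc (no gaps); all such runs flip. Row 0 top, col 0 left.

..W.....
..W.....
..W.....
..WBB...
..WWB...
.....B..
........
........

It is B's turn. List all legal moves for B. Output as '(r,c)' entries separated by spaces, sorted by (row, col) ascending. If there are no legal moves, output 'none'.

Answer: (1,1) (3,1) (4,1) (5,1) (5,2) (5,3)

Derivation:
(0,1): no bracket -> illegal
(0,3): no bracket -> illegal
(1,1): flips 1 -> legal
(1,3): no bracket -> illegal
(2,1): no bracket -> illegal
(2,3): no bracket -> illegal
(3,1): flips 1 -> legal
(4,1): flips 2 -> legal
(5,1): flips 1 -> legal
(5,2): flips 1 -> legal
(5,3): flips 1 -> legal
(5,4): no bracket -> illegal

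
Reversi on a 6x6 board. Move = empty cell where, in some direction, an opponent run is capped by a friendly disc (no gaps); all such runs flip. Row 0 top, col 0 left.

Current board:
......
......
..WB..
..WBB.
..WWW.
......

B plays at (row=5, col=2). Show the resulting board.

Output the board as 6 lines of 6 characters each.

Place B at (5,2); scan 8 dirs for brackets.
Dir NW: first cell '.' (not opp) -> no flip
Dir N: opp run (4,2) (3,2) (2,2), next='.' -> no flip
Dir NE: opp run (4,3) capped by B -> flip
Dir W: first cell '.' (not opp) -> no flip
Dir E: first cell '.' (not opp) -> no flip
Dir SW: edge -> no flip
Dir S: edge -> no flip
Dir SE: edge -> no flip
All flips: (4,3)

Answer: ......
......
..WB..
..WBB.
..WBW.
..B...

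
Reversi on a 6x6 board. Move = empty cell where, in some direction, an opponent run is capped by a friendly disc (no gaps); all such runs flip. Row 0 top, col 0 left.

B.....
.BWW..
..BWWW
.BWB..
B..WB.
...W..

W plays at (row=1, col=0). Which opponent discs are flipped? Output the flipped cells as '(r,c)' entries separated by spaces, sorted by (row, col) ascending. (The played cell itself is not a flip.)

Dir NW: edge -> no flip
Dir N: opp run (0,0), next=edge -> no flip
Dir NE: first cell '.' (not opp) -> no flip
Dir W: edge -> no flip
Dir E: opp run (1,1) capped by W -> flip
Dir SW: edge -> no flip
Dir S: first cell '.' (not opp) -> no flip
Dir SE: first cell '.' (not opp) -> no flip

Answer: (1,1)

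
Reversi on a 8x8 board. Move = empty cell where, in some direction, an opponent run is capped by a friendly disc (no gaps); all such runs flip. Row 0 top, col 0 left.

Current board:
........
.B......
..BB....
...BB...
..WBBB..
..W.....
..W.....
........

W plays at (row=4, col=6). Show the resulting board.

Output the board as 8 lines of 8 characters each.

Answer: ........
.B......
..BB....
...BB...
..WWWWW.
..W.....
..W.....
........

Derivation:
Place W at (4,6); scan 8 dirs for brackets.
Dir NW: first cell '.' (not opp) -> no flip
Dir N: first cell '.' (not opp) -> no flip
Dir NE: first cell '.' (not opp) -> no flip
Dir W: opp run (4,5) (4,4) (4,3) capped by W -> flip
Dir E: first cell '.' (not opp) -> no flip
Dir SW: first cell '.' (not opp) -> no flip
Dir S: first cell '.' (not opp) -> no flip
Dir SE: first cell '.' (not opp) -> no flip
All flips: (4,3) (4,4) (4,5)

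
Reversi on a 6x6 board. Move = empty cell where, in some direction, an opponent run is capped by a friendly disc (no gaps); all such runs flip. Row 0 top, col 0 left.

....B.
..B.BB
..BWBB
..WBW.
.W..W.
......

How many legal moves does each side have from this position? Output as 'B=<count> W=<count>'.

Answer: B=9 W=6

Derivation:
-- B to move --
(1,3): flips 1 -> legal
(2,1): no bracket -> illegal
(3,0): no bracket -> illegal
(3,1): flips 1 -> legal
(3,5): flips 1 -> legal
(4,0): no bracket -> illegal
(4,2): flips 1 -> legal
(4,3): flips 1 -> legal
(4,5): flips 2 -> legal
(5,0): flips 3 -> legal
(5,1): no bracket -> illegal
(5,2): no bracket -> illegal
(5,3): no bracket -> illegal
(5,4): flips 2 -> legal
(5,5): flips 1 -> legal
B mobility = 9
-- W to move --
(0,1): flips 1 -> legal
(0,2): flips 2 -> legal
(0,3): no bracket -> illegal
(0,5): flips 1 -> legal
(1,1): flips 2 -> legal
(1,3): no bracket -> illegal
(2,1): flips 1 -> legal
(3,1): no bracket -> illegal
(3,5): no bracket -> illegal
(4,2): no bracket -> illegal
(4,3): flips 1 -> legal
W mobility = 6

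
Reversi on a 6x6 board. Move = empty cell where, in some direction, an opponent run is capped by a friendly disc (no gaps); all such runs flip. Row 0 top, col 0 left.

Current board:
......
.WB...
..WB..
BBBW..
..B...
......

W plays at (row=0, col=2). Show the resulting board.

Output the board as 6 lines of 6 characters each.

Place W at (0,2); scan 8 dirs for brackets.
Dir NW: edge -> no flip
Dir N: edge -> no flip
Dir NE: edge -> no flip
Dir W: first cell '.' (not opp) -> no flip
Dir E: first cell '.' (not opp) -> no flip
Dir SW: first cell 'W' (not opp) -> no flip
Dir S: opp run (1,2) capped by W -> flip
Dir SE: first cell '.' (not opp) -> no flip
All flips: (1,2)

Answer: ..W...
.WW...
..WB..
BBBW..
..B...
......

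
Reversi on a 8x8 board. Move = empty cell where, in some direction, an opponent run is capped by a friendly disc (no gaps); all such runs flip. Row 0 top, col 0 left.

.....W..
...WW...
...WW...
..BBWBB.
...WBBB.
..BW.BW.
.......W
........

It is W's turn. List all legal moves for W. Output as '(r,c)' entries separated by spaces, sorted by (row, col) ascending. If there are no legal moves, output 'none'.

(2,1): flips 1 -> legal
(2,2): no bracket -> illegal
(2,5): no bracket -> illegal
(2,6): flips 4 -> legal
(2,7): no bracket -> illegal
(3,1): flips 2 -> legal
(3,7): flips 2 -> legal
(4,1): flips 1 -> legal
(4,2): flips 1 -> legal
(4,7): flips 3 -> legal
(5,1): flips 1 -> legal
(5,4): flips 2 -> legal
(5,7): flips 2 -> legal
(6,1): flips 1 -> legal
(6,2): no bracket -> illegal
(6,3): no bracket -> illegal
(6,4): no bracket -> illegal
(6,5): no bracket -> illegal
(6,6): no bracket -> illegal

Answer: (2,1) (2,6) (3,1) (3,7) (4,1) (4,2) (4,7) (5,1) (5,4) (5,7) (6,1)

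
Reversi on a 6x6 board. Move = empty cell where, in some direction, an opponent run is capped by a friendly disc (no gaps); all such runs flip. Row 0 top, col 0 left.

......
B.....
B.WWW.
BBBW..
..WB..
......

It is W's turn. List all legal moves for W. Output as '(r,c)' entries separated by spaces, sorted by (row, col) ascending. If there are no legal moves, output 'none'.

(0,0): no bracket -> illegal
(0,1): no bracket -> illegal
(1,1): no bracket -> illegal
(2,1): no bracket -> illegal
(3,4): no bracket -> illegal
(4,0): flips 1 -> legal
(4,1): flips 1 -> legal
(4,4): flips 1 -> legal
(5,2): no bracket -> illegal
(5,3): flips 1 -> legal
(5,4): no bracket -> illegal

Answer: (4,0) (4,1) (4,4) (5,3)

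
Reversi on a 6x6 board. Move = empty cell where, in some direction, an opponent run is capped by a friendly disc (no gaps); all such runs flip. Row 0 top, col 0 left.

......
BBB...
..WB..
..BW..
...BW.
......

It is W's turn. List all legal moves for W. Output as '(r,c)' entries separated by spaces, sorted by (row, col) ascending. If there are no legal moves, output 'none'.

(0,0): flips 1 -> legal
(0,1): no bracket -> illegal
(0,2): flips 1 -> legal
(0,3): no bracket -> illegal
(1,3): flips 1 -> legal
(1,4): no bracket -> illegal
(2,0): no bracket -> illegal
(2,1): no bracket -> illegal
(2,4): flips 1 -> legal
(3,1): flips 1 -> legal
(3,4): no bracket -> illegal
(4,1): no bracket -> illegal
(4,2): flips 2 -> legal
(5,2): no bracket -> illegal
(5,3): flips 1 -> legal
(5,4): no bracket -> illegal

Answer: (0,0) (0,2) (1,3) (2,4) (3,1) (4,2) (5,3)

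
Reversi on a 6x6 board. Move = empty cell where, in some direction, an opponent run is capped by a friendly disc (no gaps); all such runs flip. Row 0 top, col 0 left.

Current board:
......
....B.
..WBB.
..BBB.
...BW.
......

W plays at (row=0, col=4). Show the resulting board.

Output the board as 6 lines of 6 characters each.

Answer: ....W.
....W.
..WBW.
..BBW.
...BW.
......

Derivation:
Place W at (0,4); scan 8 dirs for brackets.
Dir NW: edge -> no flip
Dir N: edge -> no flip
Dir NE: edge -> no flip
Dir W: first cell '.' (not opp) -> no flip
Dir E: first cell '.' (not opp) -> no flip
Dir SW: first cell '.' (not opp) -> no flip
Dir S: opp run (1,4) (2,4) (3,4) capped by W -> flip
Dir SE: first cell '.' (not opp) -> no flip
All flips: (1,4) (2,4) (3,4)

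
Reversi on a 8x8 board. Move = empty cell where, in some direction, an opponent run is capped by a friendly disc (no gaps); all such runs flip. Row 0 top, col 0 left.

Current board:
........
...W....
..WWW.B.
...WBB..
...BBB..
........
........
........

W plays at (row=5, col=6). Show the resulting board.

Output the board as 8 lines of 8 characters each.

Place W at (5,6); scan 8 dirs for brackets.
Dir NW: opp run (4,5) (3,4) capped by W -> flip
Dir N: first cell '.' (not opp) -> no flip
Dir NE: first cell '.' (not opp) -> no flip
Dir W: first cell '.' (not opp) -> no flip
Dir E: first cell '.' (not opp) -> no flip
Dir SW: first cell '.' (not opp) -> no flip
Dir S: first cell '.' (not opp) -> no flip
Dir SE: first cell '.' (not opp) -> no flip
All flips: (3,4) (4,5)

Answer: ........
...W....
..WWW.B.
...WWB..
...BBW..
......W.
........
........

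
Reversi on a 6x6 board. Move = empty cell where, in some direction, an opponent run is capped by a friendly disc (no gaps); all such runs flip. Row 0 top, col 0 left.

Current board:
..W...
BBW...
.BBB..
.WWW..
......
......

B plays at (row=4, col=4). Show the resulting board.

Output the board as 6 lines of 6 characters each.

Place B at (4,4); scan 8 dirs for brackets.
Dir NW: opp run (3,3) capped by B -> flip
Dir N: first cell '.' (not opp) -> no flip
Dir NE: first cell '.' (not opp) -> no flip
Dir W: first cell '.' (not opp) -> no flip
Dir E: first cell '.' (not opp) -> no flip
Dir SW: first cell '.' (not opp) -> no flip
Dir S: first cell '.' (not opp) -> no flip
Dir SE: first cell '.' (not opp) -> no flip
All flips: (3,3)

Answer: ..W...
BBW...
.BBB..
.WWB..
....B.
......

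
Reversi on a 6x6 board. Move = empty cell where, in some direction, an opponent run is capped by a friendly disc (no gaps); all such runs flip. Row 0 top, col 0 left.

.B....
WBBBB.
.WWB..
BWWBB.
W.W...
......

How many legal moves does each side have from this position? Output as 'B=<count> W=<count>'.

-- B to move --
(0,0): no bracket -> illegal
(2,0): flips 2 -> legal
(4,1): flips 3 -> legal
(4,3): no bracket -> illegal
(5,0): flips 1 -> legal
(5,1): flips 1 -> legal
(5,2): flips 3 -> legal
(5,3): no bracket -> illegal
B mobility = 5
-- W to move --
(0,0): flips 1 -> legal
(0,2): flips 1 -> legal
(0,3): flips 1 -> legal
(0,4): flips 1 -> legal
(0,5): flips 2 -> legal
(1,5): flips 4 -> legal
(2,0): flips 1 -> legal
(2,4): flips 2 -> legal
(2,5): no bracket -> illegal
(3,5): flips 2 -> legal
(4,1): no bracket -> illegal
(4,3): no bracket -> illegal
(4,4): flips 1 -> legal
(4,5): no bracket -> illegal
W mobility = 10

Answer: B=5 W=10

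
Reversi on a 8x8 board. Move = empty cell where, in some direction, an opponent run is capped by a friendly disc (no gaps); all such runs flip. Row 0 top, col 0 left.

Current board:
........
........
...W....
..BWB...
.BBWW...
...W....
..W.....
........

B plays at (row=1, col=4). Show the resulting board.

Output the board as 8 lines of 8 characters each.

Answer: ........
....B...
...B....
..BWB...
.BBWW...
...W....
..W.....
........

Derivation:
Place B at (1,4); scan 8 dirs for brackets.
Dir NW: first cell '.' (not opp) -> no flip
Dir N: first cell '.' (not opp) -> no flip
Dir NE: first cell '.' (not opp) -> no flip
Dir W: first cell '.' (not opp) -> no flip
Dir E: first cell '.' (not opp) -> no flip
Dir SW: opp run (2,3) capped by B -> flip
Dir S: first cell '.' (not opp) -> no flip
Dir SE: first cell '.' (not opp) -> no flip
All flips: (2,3)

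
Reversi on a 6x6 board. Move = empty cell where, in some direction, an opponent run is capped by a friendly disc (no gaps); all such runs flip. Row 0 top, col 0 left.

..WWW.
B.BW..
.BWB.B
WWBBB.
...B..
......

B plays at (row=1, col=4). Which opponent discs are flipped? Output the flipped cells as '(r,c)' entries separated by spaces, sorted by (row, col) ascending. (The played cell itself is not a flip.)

Answer: (1,3)

Derivation:
Dir NW: opp run (0,3), next=edge -> no flip
Dir N: opp run (0,4), next=edge -> no flip
Dir NE: first cell '.' (not opp) -> no flip
Dir W: opp run (1,3) capped by B -> flip
Dir E: first cell '.' (not opp) -> no flip
Dir SW: first cell 'B' (not opp) -> no flip
Dir S: first cell '.' (not opp) -> no flip
Dir SE: first cell 'B' (not opp) -> no flip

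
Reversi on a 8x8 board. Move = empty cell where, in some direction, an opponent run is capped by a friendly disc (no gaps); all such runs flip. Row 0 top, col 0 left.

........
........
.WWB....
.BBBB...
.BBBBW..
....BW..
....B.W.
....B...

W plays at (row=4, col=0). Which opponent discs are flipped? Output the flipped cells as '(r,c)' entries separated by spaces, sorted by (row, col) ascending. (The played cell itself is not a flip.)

Dir NW: edge -> no flip
Dir N: first cell '.' (not opp) -> no flip
Dir NE: opp run (3,1) capped by W -> flip
Dir W: edge -> no flip
Dir E: opp run (4,1) (4,2) (4,3) (4,4) capped by W -> flip
Dir SW: edge -> no flip
Dir S: first cell '.' (not opp) -> no flip
Dir SE: first cell '.' (not opp) -> no flip

Answer: (3,1) (4,1) (4,2) (4,3) (4,4)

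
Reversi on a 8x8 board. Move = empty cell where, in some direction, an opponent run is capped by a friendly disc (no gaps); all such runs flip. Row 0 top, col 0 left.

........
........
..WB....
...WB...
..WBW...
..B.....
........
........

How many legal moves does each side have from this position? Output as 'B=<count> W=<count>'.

Answer: B=5 W=5

Derivation:
-- B to move --
(1,1): no bracket -> illegal
(1,2): no bracket -> illegal
(1,3): no bracket -> illegal
(2,1): flips 1 -> legal
(2,4): no bracket -> illegal
(3,1): no bracket -> illegal
(3,2): flips 2 -> legal
(3,5): no bracket -> illegal
(4,1): flips 1 -> legal
(4,5): flips 1 -> legal
(5,1): no bracket -> illegal
(5,3): no bracket -> illegal
(5,4): flips 1 -> legal
(5,5): no bracket -> illegal
B mobility = 5
-- W to move --
(1,2): no bracket -> illegal
(1,3): flips 1 -> legal
(1,4): no bracket -> illegal
(2,4): flips 2 -> legal
(2,5): no bracket -> illegal
(3,2): no bracket -> illegal
(3,5): flips 1 -> legal
(4,1): no bracket -> illegal
(4,5): no bracket -> illegal
(5,1): no bracket -> illegal
(5,3): flips 1 -> legal
(5,4): no bracket -> illegal
(6,1): no bracket -> illegal
(6,2): flips 1 -> legal
(6,3): no bracket -> illegal
W mobility = 5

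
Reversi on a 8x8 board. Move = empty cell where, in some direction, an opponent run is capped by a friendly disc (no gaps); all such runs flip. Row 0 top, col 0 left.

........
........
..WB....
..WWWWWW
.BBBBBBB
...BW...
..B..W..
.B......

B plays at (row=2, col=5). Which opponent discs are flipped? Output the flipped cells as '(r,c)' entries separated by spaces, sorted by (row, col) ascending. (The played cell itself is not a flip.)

Dir NW: first cell '.' (not opp) -> no flip
Dir N: first cell '.' (not opp) -> no flip
Dir NE: first cell '.' (not opp) -> no flip
Dir W: first cell '.' (not opp) -> no flip
Dir E: first cell '.' (not opp) -> no flip
Dir SW: opp run (3,4) capped by B -> flip
Dir S: opp run (3,5) capped by B -> flip
Dir SE: opp run (3,6) capped by B -> flip

Answer: (3,4) (3,5) (3,6)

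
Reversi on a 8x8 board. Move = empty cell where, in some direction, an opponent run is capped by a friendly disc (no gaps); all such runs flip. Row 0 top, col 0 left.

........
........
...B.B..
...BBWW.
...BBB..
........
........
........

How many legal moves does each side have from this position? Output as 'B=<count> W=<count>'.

Answer: B=4 W=6

Derivation:
-- B to move --
(2,4): no bracket -> illegal
(2,6): flips 1 -> legal
(2,7): flips 1 -> legal
(3,7): flips 2 -> legal
(4,6): no bracket -> illegal
(4,7): flips 1 -> legal
B mobility = 4
-- W to move --
(1,2): no bracket -> illegal
(1,3): no bracket -> illegal
(1,4): flips 1 -> legal
(1,5): flips 1 -> legal
(1,6): no bracket -> illegal
(2,2): no bracket -> illegal
(2,4): no bracket -> illegal
(2,6): no bracket -> illegal
(3,2): flips 2 -> legal
(4,2): no bracket -> illegal
(4,6): no bracket -> illegal
(5,2): no bracket -> illegal
(5,3): flips 1 -> legal
(5,4): flips 1 -> legal
(5,5): flips 1 -> legal
(5,6): no bracket -> illegal
W mobility = 6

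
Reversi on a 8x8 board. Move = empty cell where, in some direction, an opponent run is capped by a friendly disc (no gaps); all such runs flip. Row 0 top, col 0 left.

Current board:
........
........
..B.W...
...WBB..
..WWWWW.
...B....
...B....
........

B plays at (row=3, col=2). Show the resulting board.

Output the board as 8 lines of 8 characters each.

Place B at (3,2); scan 8 dirs for brackets.
Dir NW: first cell '.' (not opp) -> no flip
Dir N: first cell 'B' (not opp) -> no flip
Dir NE: first cell '.' (not opp) -> no flip
Dir W: first cell '.' (not opp) -> no flip
Dir E: opp run (3,3) capped by B -> flip
Dir SW: first cell '.' (not opp) -> no flip
Dir S: opp run (4,2), next='.' -> no flip
Dir SE: opp run (4,3), next='.' -> no flip
All flips: (3,3)

Answer: ........
........
..B.W...
..BBBB..
..WWWWW.
...B....
...B....
........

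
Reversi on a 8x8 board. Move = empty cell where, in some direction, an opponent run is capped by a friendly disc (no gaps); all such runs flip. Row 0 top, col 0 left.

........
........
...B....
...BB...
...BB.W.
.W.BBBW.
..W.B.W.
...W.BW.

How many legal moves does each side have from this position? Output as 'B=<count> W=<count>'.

Answer: B=4 W=4

Derivation:
-- B to move --
(3,5): no bracket -> illegal
(3,6): no bracket -> illegal
(3,7): flips 1 -> legal
(4,0): no bracket -> illegal
(4,1): no bracket -> illegal
(4,2): no bracket -> illegal
(4,5): no bracket -> illegal
(4,7): no bracket -> illegal
(5,0): no bracket -> illegal
(5,2): no bracket -> illegal
(5,7): flips 2 -> legal
(6,0): no bracket -> illegal
(6,1): no bracket -> illegal
(6,3): no bracket -> illegal
(6,5): no bracket -> illegal
(6,7): no bracket -> illegal
(7,1): flips 1 -> legal
(7,2): no bracket -> illegal
(7,4): no bracket -> illegal
(7,7): flips 2 -> legal
B mobility = 4
-- W to move --
(1,2): no bracket -> illegal
(1,3): no bracket -> illegal
(1,4): no bracket -> illegal
(2,2): flips 3 -> legal
(2,4): no bracket -> illegal
(2,5): no bracket -> illegal
(3,2): no bracket -> illegal
(3,5): flips 2 -> legal
(4,2): no bracket -> illegal
(4,5): no bracket -> illegal
(5,2): flips 3 -> legal
(6,3): no bracket -> illegal
(6,5): no bracket -> illegal
(7,4): flips 1 -> legal
W mobility = 4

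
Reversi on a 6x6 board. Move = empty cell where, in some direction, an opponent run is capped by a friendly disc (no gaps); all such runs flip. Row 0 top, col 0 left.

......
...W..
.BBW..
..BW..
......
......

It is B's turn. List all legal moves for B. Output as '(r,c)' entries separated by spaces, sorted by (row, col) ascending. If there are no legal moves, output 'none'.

(0,2): no bracket -> illegal
(0,3): no bracket -> illegal
(0,4): flips 1 -> legal
(1,2): no bracket -> illegal
(1,4): flips 1 -> legal
(2,4): flips 1 -> legal
(3,4): flips 1 -> legal
(4,2): no bracket -> illegal
(4,3): no bracket -> illegal
(4,4): flips 1 -> legal

Answer: (0,4) (1,4) (2,4) (3,4) (4,4)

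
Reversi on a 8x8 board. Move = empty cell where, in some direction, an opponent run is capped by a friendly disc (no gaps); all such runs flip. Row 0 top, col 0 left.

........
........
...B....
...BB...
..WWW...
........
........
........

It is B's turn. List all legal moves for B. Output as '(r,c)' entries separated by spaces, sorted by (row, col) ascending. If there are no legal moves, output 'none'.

Answer: (5,1) (5,2) (5,3) (5,4) (5,5)

Derivation:
(3,1): no bracket -> illegal
(3,2): no bracket -> illegal
(3,5): no bracket -> illegal
(4,1): no bracket -> illegal
(4,5): no bracket -> illegal
(5,1): flips 1 -> legal
(5,2): flips 1 -> legal
(5,3): flips 1 -> legal
(5,4): flips 1 -> legal
(5,5): flips 1 -> legal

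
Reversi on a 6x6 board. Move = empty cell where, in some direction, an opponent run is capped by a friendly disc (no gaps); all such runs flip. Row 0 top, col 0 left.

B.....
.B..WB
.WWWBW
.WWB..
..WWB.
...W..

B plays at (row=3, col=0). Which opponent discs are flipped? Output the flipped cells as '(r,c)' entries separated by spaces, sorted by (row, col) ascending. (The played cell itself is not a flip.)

Dir NW: edge -> no flip
Dir N: first cell '.' (not opp) -> no flip
Dir NE: opp run (2,1), next='.' -> no flip
Dir W: edge -> no flip
Dir E: opp run (3,1) (3,2) capped by B -> flip
Dir SW: edge -> no flip
Dir S: first cell '.' (not opp) -> no flip
Dir SE: first cell '.' (not opp) -> no flip

Answer: (3,1) (3,2)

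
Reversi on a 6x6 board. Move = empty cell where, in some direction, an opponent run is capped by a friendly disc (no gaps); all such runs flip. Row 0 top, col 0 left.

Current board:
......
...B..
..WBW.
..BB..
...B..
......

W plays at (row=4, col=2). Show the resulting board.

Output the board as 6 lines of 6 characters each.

Place W at (4,2); scan 8 dirs for brackets.
Dir NW: first cell '.' (not opp) -> no flip
Dir N: opp run (3,2) capped by W -> flip
Dir NE: opp run (3,3) capped by W -> flip
Dir W: first cell '.' (not opp) -> no flip
Dir E: opp run (4,3), next='.' -> no flip
Dir SW: first cell '.' (not opp) -> no flip
Dir S: first cell '.' (not opp) -> no flip
Dir SE: first cell '.' (not opp) -> no flip
All flips: (3,2) (3,3)

Answer: ......
...B..
..WBW.
..WW..
..WB..
......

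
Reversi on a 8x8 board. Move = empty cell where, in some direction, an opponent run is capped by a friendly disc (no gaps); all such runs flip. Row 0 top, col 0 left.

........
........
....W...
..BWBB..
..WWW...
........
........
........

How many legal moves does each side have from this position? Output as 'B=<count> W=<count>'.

Answer: B=5 W=7

Derivation:
-- B to move --
(1,3): flips 1 -> legal
(1,4): flips 1 -> legal
(1,5): no bracket -> illegal
(2,2): no bracket -> illegal
(2,3): no bracket -> illegal
(2,5): no bracket -> illegal
(3,1): no bracket -> illegal
(4,1): no bracket -> illegal
(4,5): no bracket -> illegal
(5,1): no bracket -> illegal
(5,2): flips 2 -> legal
(5,3): flips 1 -> legal
(5,4): flips 2 -> legal
(5,5): no bracket -> illegal
B mobility = 5
-- W to move --
(2,1): flips 1 -> legal
(2,2): flips 1 -> legal
(2,3): no bracket -> illegal
(2,5): flips 1 -> legal
(2,6): flips 1 -> legal
(3,1): flips 1 -> legal
(3,6): flips 2 -> legal
(4,1): no bracket -> illegal
(4,5): no bracket -> illegal
(4,6): flips 1 -> legal
W mobility = 7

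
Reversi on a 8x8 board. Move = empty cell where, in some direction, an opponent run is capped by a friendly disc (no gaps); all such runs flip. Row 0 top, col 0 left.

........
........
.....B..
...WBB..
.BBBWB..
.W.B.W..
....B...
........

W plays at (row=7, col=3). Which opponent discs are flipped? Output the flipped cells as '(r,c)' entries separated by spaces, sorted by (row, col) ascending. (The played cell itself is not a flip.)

Answer: (6,4)

Derivation:
Dir NW: first cell '.' (not opp) -> no flip
Dir N: first cell '.' (not opp) -> no flip
Dir NE: opp run (6,4) capped by W -> flip
Dir W: first cell '.' (not opp) -> no flip
Dir E: first cell '.' (not opp) -> no flip
Dir SW: edge -> no flip
Dir S: edge -> no flip
Dir SE: edge -> no flip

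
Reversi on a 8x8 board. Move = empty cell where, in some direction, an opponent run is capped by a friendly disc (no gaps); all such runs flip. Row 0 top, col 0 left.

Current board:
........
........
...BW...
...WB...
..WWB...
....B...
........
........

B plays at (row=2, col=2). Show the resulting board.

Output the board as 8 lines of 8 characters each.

Place B at (2,2); scan 8 dirs for brackets.
Dir NW: first cell '.' (not opp) -> no flip
Dir N: first cell '.' (not opp) -> no flip
Dir NE: first cell '.' (not opp) -> no flip
Dir W: first cell '.' (not opp) -> no flip
Dir E: first cell 'B' (not opp) -> no flip
Dir SW: first cell '.' (not opp) -> no flip
Dir S: first cell '.' (not opp) -> no flip
Dir SE: opp run (3,3) capped by B -> flip
All flips: (3,3)

Answer: ........
........
..BBW...
...BB...
..WWB...
....B...
........
........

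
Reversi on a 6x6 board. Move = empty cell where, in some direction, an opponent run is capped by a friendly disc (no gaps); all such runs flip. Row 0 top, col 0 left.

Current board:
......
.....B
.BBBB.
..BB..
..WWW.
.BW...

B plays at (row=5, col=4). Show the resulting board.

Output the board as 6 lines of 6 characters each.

Place B at (5,4); scan 8 dirs for brackets.
Dir NW: opp run (4,3) capped by B -> flip
Dir N: opp run (4,4), next='.' -> no flip
Dir NE: first cell '.' (not opp) -> no flip
Dir W: first cell '.' (not opp) -> no flip
Dir E: first cell '.' (not opp) -> no flip
Dir SW: edge -> no flip
Dir S: edge -> no flip
Dir SE: edge -> no flip
All flips: (4,3)

Answer: ......
.....B
.BBBB.
..BB..
..WBW.
.BW.B.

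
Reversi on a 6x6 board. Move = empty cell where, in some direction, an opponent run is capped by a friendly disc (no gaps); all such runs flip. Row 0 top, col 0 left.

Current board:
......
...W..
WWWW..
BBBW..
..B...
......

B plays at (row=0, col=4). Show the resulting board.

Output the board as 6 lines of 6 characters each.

Place B at (0,4); scan 8 dirs for brackets.
Dir NW: edge -> no flip
Dir N: edge -> no flip
Dir NE: edge -> no flip
Dir W: first cell '.' (not opp) -> no flip
Dir E: first cell '.' (not opp) -> no flip
Dir SW: opp run (1,3) (2,2) capped by B -> flip
Dir S: first cell '.' (not opp) -> no flip
Dir SE: first cell '.' (not opp) -> no flip
All flips: (1,3) (2,2)

Answer: ....B.
...B..
WWBW..
BBBW..
..B...
......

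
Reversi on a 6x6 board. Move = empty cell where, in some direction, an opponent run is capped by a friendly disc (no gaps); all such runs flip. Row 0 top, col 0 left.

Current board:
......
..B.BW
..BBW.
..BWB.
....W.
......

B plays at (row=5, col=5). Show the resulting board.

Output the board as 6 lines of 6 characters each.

Answer: ......
..B.BW
..BBW.
..BBB.
....B.
.....B

Derivation:
Place B at (5,5); scan 8 dirs for brackets.
Dir NW: opp run (4,4) (3,3) capped by B -> flip
Dir N: first cell '.' (not opp) -> no flip
Dir NE: edge -> no flip
Dir W: first cell '.' (not opp) -> no flip
Dir E: edge -> no flip
Dir SW: edge -> no flip
Dir S: edge -> no flip
Dir SE: edge -> no flip
All flips: (3,3) (4,4)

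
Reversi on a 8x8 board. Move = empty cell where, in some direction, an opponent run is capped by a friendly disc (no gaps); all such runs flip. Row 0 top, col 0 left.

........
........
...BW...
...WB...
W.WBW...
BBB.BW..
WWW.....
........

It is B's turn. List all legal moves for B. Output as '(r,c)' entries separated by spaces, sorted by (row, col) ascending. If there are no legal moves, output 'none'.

Answer: (1,4) (1,5) (2,5) (3,0) (3,2) (4,1) (4,5) (5,6) (7,0) (7,1) (7,2) (7,3)

Derivation:
(1,3): no bracket -> illegal
(1,4): flips 1 -> legal
(1,5): flips 3 -> legal
(2,2): no bracket -> illegal
(2,5): flips 1 -> legal
(3,0): flips 1 -> legal
(3,1): no bracket -> illegal
(3,2): flips 2 -> legal
(3,5): no bracket -> illegal
(4,1): flips 1 -> legal
(4,5): flips 1 -> legal
(4,6): no bracket -> illegal
(5,3): no bracket -> illegal
(5,6): flips 1 -> legal
(6,3): no bracket -> illegal
(6,4): no bracket -> illegal
(6,5): no bracket -> illegal
(6,6): no bracket -> illegal
(7,0): flips 2 -> legal
(7,1): flips 1 -> legal
(7,2): flips 2 -> legal
(7,3): flips 1 -> legal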